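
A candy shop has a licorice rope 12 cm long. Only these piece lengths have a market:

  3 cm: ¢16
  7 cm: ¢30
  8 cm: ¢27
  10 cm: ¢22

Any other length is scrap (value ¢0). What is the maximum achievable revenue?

64

Build f[k] bottom-up: f[k] = max over allowed piece i of (p[i] + f[k−i]).
f[1] = 0
f[2] = 0
f[3] = 16
f[4] = 16
f[5] = 16
f[6] = 32  (first piece 3, then f[3]=16)
f[7] = 32
f[8] = 32
f[9] = 48  (first piece 3, then f[6]=32)
f[10] = 48
f[11] = 48
f[12] = 64  (first piece 3, then f[9]=48)
One optimal cutting: 3 + 3 + 3 + 3 → ¢64.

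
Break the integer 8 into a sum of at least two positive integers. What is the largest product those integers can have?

18

Let m[k] be the best product for length k (with at least one cut). For each first piece i, the rest contributes max(k−i, m[k−i]).
m[2] = 1×max(1,0) = 1×1 = 1
m[3] = max(1×2, 2×1) = 2
m[4] = max(1×3, 2×2, 3×1) = 4
m[5] = max(1×4, 2×3, 3×2, 4×1) = 6
m[6] = max(1×6, 2×4, 3×3, 4×2, 5×1) = 9
m[7] = max(1×9, 2×6, 3×4, 4×3, 5×2, 6×1) = 12
m[8] = max(1×12, 2×9, 3×6, …, 6×2, 7×1) = 18
One optimal split: 3 + 3 + 2; product 3×3×2 = 18.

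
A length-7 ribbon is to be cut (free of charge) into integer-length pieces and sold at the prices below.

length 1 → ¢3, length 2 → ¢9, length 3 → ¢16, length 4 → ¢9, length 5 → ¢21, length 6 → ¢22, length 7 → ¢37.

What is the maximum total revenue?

Consider every possible first cut. best[k] is the best of p[i]+best[k−i] over all sellable i≤k.
best[1] = 3
best[2] = 9
best[3] = 16
best[4] = 19  (first piece 1, then best[3]=16)
best[5] = 25  (first piece 2, then best[3]=16)
best[6] = 32  (first piece 3, then best[3]=16)
best[7] = 37
Best is to sell the whole 7-inch piece uncut for ¢37.

37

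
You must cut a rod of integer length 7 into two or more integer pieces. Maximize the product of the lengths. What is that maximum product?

12

Let g[k] be the best product for length k (with at least one cut). For each first piece i, the rest contributes max(k−i, g[k−i]).
Small cases: g[2]=1.
g[3] = 1×max(2,1) = 1×2 = 2
g[4] = 2×max(2,1) = 2×2 = 4
g[5] = 2×max(3,2) = 2×3 = 6
g[6] = 3×max(3,2) = 3×3 = 9
g[7] = 2×max(5,6) = 2×6 = 12
One optimal split: 3 + 2 + 2; product 3×2×2 = 12.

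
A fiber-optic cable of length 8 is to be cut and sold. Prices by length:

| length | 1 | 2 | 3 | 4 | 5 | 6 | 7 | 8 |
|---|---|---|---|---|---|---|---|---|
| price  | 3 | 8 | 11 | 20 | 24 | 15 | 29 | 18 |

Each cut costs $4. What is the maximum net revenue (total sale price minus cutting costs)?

Let net[k] be the best obtainable value from length k. For each k, try every first piece i and keep the best of price[i] + net[k−i] minus the 4 cut fee when i<k.
net[1] = 3
net[2] = 8
net[3] = 11
net[4] = 20
net[5] = 24
net[6] = 24  (first piece 2, then net[4]=20)
net[7] = 29
net[8] = 36  (first piece 4, then net[4]=20)
One optimal plan: pieces 4 + 4 (1 cut) → $40 − $4 = $36.

36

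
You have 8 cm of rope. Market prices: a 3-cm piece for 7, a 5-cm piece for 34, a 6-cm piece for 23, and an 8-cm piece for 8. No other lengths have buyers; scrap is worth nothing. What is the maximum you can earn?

Build best[k] bottom-up: best[k] = max over allowed piece i of (p[i] + best[k−i]).
best[1] = 0
best[2] = 0
best[3] = 7
best[4] = 7
best[5] = max(7+0, 34+0) = 34
best[6] = max(7+7, 34+0, 23+0) = 34
best[7] = max(7+7, 34+0, 23+0) = 34
best[8] = max(7+34, 34+7, 23+0, 8+0) = 41
One optimal cutting: 5 + 3 → 41.

41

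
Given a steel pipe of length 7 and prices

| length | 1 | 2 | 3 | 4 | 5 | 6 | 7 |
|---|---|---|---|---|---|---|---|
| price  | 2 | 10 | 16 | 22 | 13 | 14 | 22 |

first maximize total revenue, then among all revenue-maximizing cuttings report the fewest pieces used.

2

Consider every possible first cut. r[k] is the best of p[i]+r[k−i] over all sellable i≤k.
r[1] = 2
r[2] = max(2+2, 10+0) = 10
r[3] = max(2+10, 10+2, 16+0) = 16
r[4] = max(2+16, 10+10, 16+2, 22+0) = 22
r[5] = max(2+22, 10+16, 16+10, 22+2, 13+0) = 26
r[6] = max(2+26, 10+22, 16+16, 22+10, 13+2, 14+0) = 32
r[7] = max(2+32, 10+26, 16+22, …, 14+2, 22+0) = 38
Maximum revenue is $38.
Now minimize piece count subject to staying optimal: for each k, pieces[k] = 1 + min over i with p[i]+r[k−i]=r[k] of pieces[k−i].
pieces[4] = 1
pieces[5] = 2
pieces[6] = 2
pieces[7] = 2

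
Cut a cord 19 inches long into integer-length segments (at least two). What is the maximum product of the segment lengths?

Define m[k] = max over 1≤i<k of i · max(k−i, m[k−i]); the inner max lets the remainder stay uncut if that's better.
m[2] = 1·max(1,0) = 1·1 = 1
m[3] = max(1·2, 2·1) = 2
m[4] = max(1·3, 2·2, 3·1) = 4
m[5] = max(1·4, 2·3, 3·2, 4·1) = 6
m[6] = max(1·6, 2·4, 3·3, 4·2, 5·1) = 9
m[7] = max(1·9, 2·6, 3·4, 4·3, 5·2, 6·1) = 12
m[8] = max(1·12, 2·9, 3·6, …, 6·2, 7·1) = 18
m[9] = max(1·18, 2·12, 3·9, …, 7·2, 8·1) = 27
m[10] = max(1·27, 2·18, 3·12, …, 8·2, 9·1) = 36
m[11] = max(1·36, 2·27, 3·18, …, 9·2, 10·1) = 54
m[12] = max(1·54, 2·36, 3·27, …, 10·2, 11·1) = 81
m[13] = max(1·81, 2·54, 3·36, …, 11·2, 12·1) = 108
m[14] = max(1·108, 2·81, 3·54, …, 12·2, 13·1) = 162
m[15] = max(1·162, 2·108, 3·81, …, 13·2, 14·1) = 243
m[16] = max(1·243, 2·162, 3·108, …, 14·2, 15·1) = 324
m[17] = max(1·324, 2·243, 3·162, …, 15·2, 16·1) = 486
m[18] = max(1·486, 2·324, 3·243, …, 16·2, 17·1) = 729
m[19] = max(1·729, 2·486, 3·324, …, 17·2, 18·1) = 972
One optimal split: 3 + 3 + 3 + 3 + 3 + 2 + 2; product 3·3·3·3·3·2·2 = 972.

972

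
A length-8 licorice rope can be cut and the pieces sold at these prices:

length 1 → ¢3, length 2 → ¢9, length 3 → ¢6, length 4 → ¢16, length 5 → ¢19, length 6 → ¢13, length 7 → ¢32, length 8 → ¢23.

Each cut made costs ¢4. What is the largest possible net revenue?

Let r[k] be the best obtainable value from length k. For each k, try every first piece i and keep the best of price[i] + r[k−i] minus the 4 cut fee when i<k.
r[1] = 3
r[2] = 9
r[3] = 8  (first piece 1, then r[2]=9)
r[4] = 16
r[5] = 19
r[6] = 21  (first piece 2, then r[4]=16)
r[7] = 32
r[8] = 31  (first piece 1, then r[7]=32)
One optimal plan: pieces 7 + 1 (1 cut) → ¢35 − ¢4 = ¢31.

31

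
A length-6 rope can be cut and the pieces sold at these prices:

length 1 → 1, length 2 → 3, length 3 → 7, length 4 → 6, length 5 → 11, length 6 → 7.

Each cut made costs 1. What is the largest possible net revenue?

13

Build r[k] bottom-up: r[k] = max over allowed piece i of (p[i] + r[k−i]) − 1 per cut.
r[1] = 1
r[2] = 3
r[3] = 7
r[4] = 7  (first piece 1, then r[3]=7)
r[5] = 11
r[6] = 13  (first piece 3, then r[3]=7)
One optimal plan: pieces 3 + 3 (1 cut) → 14 − 1 = 13.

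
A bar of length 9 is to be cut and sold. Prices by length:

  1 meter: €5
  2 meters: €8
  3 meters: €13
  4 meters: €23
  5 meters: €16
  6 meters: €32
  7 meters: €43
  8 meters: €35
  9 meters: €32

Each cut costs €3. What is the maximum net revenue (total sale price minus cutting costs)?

48

Consider every possible first cut. r[k] is the best of p[i]+r[k−i] over all sellable i≤k, charging 3 whenever i<k.
r[1] = 5
r[2] = max(5+5-3, 8+0) = 8
r[3] = max(5+8-3, 8+5-3, 13+0) = 13
r[4] = max(5+13-3, 8+8-3, 13+5-3, 23+0) = 23
r[5] = max(5+23-3, 8+13-3, 13+8-3, 23+5-3, 16+0) = 25
r[6] = max(5+25-3, 8+23-3, 13+13-3, 23+8-3, 16+5-3, 32+0) = 32
r[7] = max(5+32-3, 8+25-3, 13+23-3, …, 32+5-3, 43+0) = 43
r[8] = max(5+43-3, 8+32-3, 13+25-3, …, 43+5-3, 35+0) = 45
r[9] = max(5+45-3, 8+43-3, 13+32-3, …, 35+5-3, 32+0) = 48
One optimal plan: pieces 7 + 2 (1 cut) → €51 − €3 = €48.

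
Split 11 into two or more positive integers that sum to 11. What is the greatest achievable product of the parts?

54

Fill m[k] for k=2..11: at each k try every first piece i and multiply by the better of (k−i) uncut or m[k−i].
m[2] = 1·max(1,0) = 1·1 = 1
m[3] = 1·max(2,1) = 1·2 = 2
m[4] = 2·max(2,1) = 2·2 = 4
m[5] = 2·max(3,2) = 2·3 = 6
m[6] = 3·max(3,2) = 3·3 = 9
m[7] = 2·max(5,6) = 2·6 = 12
m[8] = 2·max(6,9) = 2·9 = 18
m[9] = 3·max(6,9) = 3·9 = 27
m[10] = 2·max(8,18) = 2·18 = 36
m[11] = 2·max(9,27) = 2·27 = 54
One optimal split: 3 + 3 + 3 + 2; product 3·3·3·2 = 54.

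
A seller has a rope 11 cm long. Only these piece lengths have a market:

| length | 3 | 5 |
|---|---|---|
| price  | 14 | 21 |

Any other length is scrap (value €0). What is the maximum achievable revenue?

Consider every possible first cut. best[k] is the best of p[i]+best[k−i] over all sellable i≤k.
best[1] = 0
best[2] = 0
best[3] = 14
best[4] = 14
best[5] = 21
best[6] = 28  (first piece 3, then best[3]=14)
best[7] = 28
best[8] = 35  (first piece 3, then best[5]=21)
best[9] = 42  (first piece 3, then best[6]=28)
best[10] = 42
best[11] = 49  (first piece 3, then best[8]=35)
One optimal cutting: 5 + 3 + 3 → €49.

49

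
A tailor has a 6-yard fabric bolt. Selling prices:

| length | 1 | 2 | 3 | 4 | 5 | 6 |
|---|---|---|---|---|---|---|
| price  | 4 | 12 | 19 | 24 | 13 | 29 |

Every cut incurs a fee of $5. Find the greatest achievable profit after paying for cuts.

33

Consider every possible first cut. v[k] is the best of p[i]+v[k−i] over all sellable i≤k, charging 5 whenever i<k.
v[1] = 4
v[2] = max(4+4-5, 12+0) = 12
v[3] = max(4+12-5, 12+4-5, 19+0) = 19
v[4] = max(4+19-5, 12+12-5, 19+4-5, 24+0) = 24
v[5] = max(4+24-5, 12+19-5, 19+12-5, 24+4-5, 13+0) = 26
v[6] = max(4+26-5, 12+24-5, 19+19-5, 24+12-5, 13+4-5, 29+0) = 33
One optimal plan: pieces 3 + 3 (1 cut) → $38 − $5 = $33.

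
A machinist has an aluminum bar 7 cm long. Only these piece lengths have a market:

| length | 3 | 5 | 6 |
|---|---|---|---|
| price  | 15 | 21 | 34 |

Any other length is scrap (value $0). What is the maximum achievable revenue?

34

Build f[k] bottom-up: f[k] = max over allowed piece i of (p[i] + f[k−i]).
f[1] = 0
f[2] = 0
f[3] = 15
f[4] = 15
f[5] = 21
f[6] = 34
f[7] = 34
One optimal cutting: pieces 6 with 1 cm of scrap → $34.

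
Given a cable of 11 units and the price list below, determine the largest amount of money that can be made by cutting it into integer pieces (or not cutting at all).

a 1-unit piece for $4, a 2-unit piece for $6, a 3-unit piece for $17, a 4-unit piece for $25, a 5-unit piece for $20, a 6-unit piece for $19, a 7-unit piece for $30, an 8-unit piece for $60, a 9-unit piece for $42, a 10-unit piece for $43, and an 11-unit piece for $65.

77

Consider every possible first cut. R[k] is the best of p[i]+R[k−i] over all sellable i≤k.
R[1] = 4
R[2] = max(4+4, 6+0) = 8
R[3] = max(4+8, 6+4, 17+0) = 17
R[4] = max(4+17, 6+8, 17+4, 25+0) = 25
R[5] = max(4+25, 6+17, 17+8, 25+4, 20+0) = 29
R[6] = max(4+29, 6+25, 17+17, 25+8, 20+4, 19+0) = 34
R[7] = max(4+34, 6+29, 17+25, …, 19+4, 30+0) = 42
R[8] = max(4+42, 6+34, 17+29, …, 30+4, 60+0) = 60
R[9] = max(4+60, 6+42, 17+34, …, 60+4, 42+0) = 64
R[10] = max(4+64, 6+60, 17+42, …, 42+4, 43+0) = 68
R[11] = max(4+68, 6+64, 17+60, …, 43+4, 65+0) = 77
One optimal cutting: 8 + 3 → $60 + $17 = $77.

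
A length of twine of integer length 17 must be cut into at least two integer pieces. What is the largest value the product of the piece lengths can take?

486

Fill prod[k] for k=2..17: at each k try every first piece i and multiply by the better of (k−i) uncut or prod[k−i].
Small cases: prod[2]=1, prod[3]=2, prod[4]=4, prod[5]=6, prod[6]=9, prod[7]=12, prod[8]=18, prod[9]=27, prod[10]=36.
prod[11] = max(1*36, 2*27, 3*18, …, 9*2, 10*1) = 54
prod[12] = max(1*54, 2*36, 3*27, …, 10*2, 11*1) = 81
prod[13] = max(1*81, 2*54, 3*36, …, 11*2, 12*1) = 108
prod[14] = max(1*108, 2*81, 3*54, …, 12*2, 13*1) = 162
prod[15] = max(1*162, 2*108, 3*81, …, 13*2, 14*1) = 243
prod[16] = max(1*243, 2*162, 3*108, …, 14*2, 15*1) = 324
prod[17] = max(1*324, 2*243, 3*162, …, 15*2, 16*1) = 486
One optimal split: 3 + 3 + 3 + 3 + 3 + 2; product 3*3*3*3*3*2 = 486.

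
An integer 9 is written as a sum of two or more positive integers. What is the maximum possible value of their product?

Define g[k] = max over 1≤i<k of i · max(k−i, g[k−i]); the inner max lets the remainder stay uncut if that's better.
g[2] = 1*max(1,0) = 1*1 = 1
g[3] = max(1*2, 2*1) = 2
g[4] = max(1*3, 2*2, 3*1) = 4
g[5] = max(1*4, 2*3, 3*2, 4*1) = 6
g[6] = max(1*6, 2*4, 3*3, 4*2, 5*1) = 9
g[7] = max(1*9, 2*6, 3*4, 4*3, 5*2, 6*1) = 12
g[8] = max(1*12, 2*9, 3*6, …, 6*2, 7*1) = 18
g[9] = max(1*18, 2*12, 3*9, …, 7*2, 8*1) = 27
One optimal split: 3 + 3 + 3; product 3*3*3 = 27.

27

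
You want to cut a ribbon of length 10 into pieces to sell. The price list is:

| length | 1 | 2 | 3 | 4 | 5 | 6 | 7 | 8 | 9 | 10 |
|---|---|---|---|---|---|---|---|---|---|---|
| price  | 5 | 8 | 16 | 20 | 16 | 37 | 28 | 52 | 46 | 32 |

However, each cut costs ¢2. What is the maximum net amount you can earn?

Let net[k] be the best obtainable value from length k. For each k, try every first piece i and keep the best of price[i] + net[k−i] minus the 2 cut fee when i<k.
net[1] = 5
net[2] = 8  (first piece 1, then net[1]=5)
net[3] = 16
net[4] = 20
net[5] = 23  (first piece 1, then net[4]=20)
net[6] = 37
net[7] = 40  (first piece 1, then net[6]=37)
net[8] = 52
net[9] = 55  (first piece 1, then net[8]=52)
net[10] = 58  (first piece 1, then net[9]=55)
One optimal plan: pieces 8 + 1 + 1 (2 cuts) → ¢62 − ¢4 = ¢58.

58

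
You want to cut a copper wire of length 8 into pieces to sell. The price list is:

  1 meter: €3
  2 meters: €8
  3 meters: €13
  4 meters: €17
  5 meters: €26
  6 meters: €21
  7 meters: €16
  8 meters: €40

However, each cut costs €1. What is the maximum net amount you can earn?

Build net[k] bottom-up: net[k] = max over allowed piece i of (p[i] + net[k−i]) − 1 per cut.
net[1] = 3
net[2] = max(3+3-1, 8+0) = 8
net[3] = max(3+8-1, 8+3-1, 13+0) = 13
net[4] = max(3+13-1, 8+8-1, 13+3-1, 17+0) = 17
net[5] = max(3+17-1, 8+13-1, 13+8-1, 17+3-1, 26+0) = 26
net[6] = max(3+26-1, 8+17-1, 13+13-1, 17+8-1, 26+3-1, 21+0) = 28
net[7] = max(3+28-1, 8+26-1, 13+17-1, …, 21+3-1, 16+0) = 33
net[8] = max(3+33-1, 8+28-1, 13+26-1, …, 16+3-1, 40+0) = 40
Best is to make no cuts and sell whole for €40.

40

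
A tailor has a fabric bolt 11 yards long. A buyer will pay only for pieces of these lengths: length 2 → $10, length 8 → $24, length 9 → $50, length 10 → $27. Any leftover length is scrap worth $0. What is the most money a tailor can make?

Let f[k] be the best obtainable value from length k. For each k, try every first piece i and keep the best of price[i] + f[k−i].
f[1] = 0
f[2] = 10
f[3] = 10
f[4] = 20  (first piece 2, then f[2]=10)
f[5] = 20
f[6] = 30  (first piece 2, then f[4]=20)
f[7] = 30
f[8] = max(10+30, 24+0) = 40
f[9] = max(10+30, 24+0, 50+0) = 50
f[10] = max(10+40, 24+10, 50+0, 27+0) = 50
f[11] = max(10+50, 24+10, 50+10, 27+0) = 60
One optimal cutting: 9 + 2 → $60.

60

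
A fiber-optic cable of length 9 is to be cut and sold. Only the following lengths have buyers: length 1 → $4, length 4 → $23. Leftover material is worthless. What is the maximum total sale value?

50

Consider every possible first cut. r[k] is the best of p[i]+r[k−i] over all sellable i≤k.
r[1] = 4
r[2] = 8  (first piece 1, then r[1]=4)
r[3] = 12  (first piece 1, then r[2]=8)
r[4] = max(4+12, 23+0) = 23
r[5] = max(4+23, 23+4) = 27
r[6] = max(4+27, 23+8) = 31
r[7] = max(4+31, 23+12) = 35
r[8] = max(4+35, 23+23) = 46
r[9] = max(4+46, 23+27) = 50
One optimal cutting: 4 + 4 + 1 → $50.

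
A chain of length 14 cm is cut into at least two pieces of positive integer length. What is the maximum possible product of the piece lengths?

Define prod[k] = max over 1≤i<k of i · max(k−i, prod[k−i]); the inner max lets the remainder stay uncut if that's better.
prod[2] = 1×max(1,0) = 1×1 = 1
prod[3] = 1×max(2,1) = 1×2 = 2
prod[4] = 2×max(2,1) = 2×2 = 4
prod[5] = 2×max(3,2) = 2×3 = 6
prod[6] = 3×max(3,2) = 3×3 = 9
prod[7] = 2×max(5,6) = 2×6 = 12
prod[8] = 2×max(6,9) = 2×9 = 18
prod[9] = 3×max(6,9) = 3×9 = 27
prod[10] = 2×max(8,18) = 2×18 = 36
prod[11] = 2×max(9,27) = 2×27 = 54
prod[12] = 3×max(9,27) = 3×27 = 81
prod[13] = 2×max(11,54) = 2×54 = 108
prod[14] = 2×max(12,81) = 2×81 = 162
One optimal split: 3 + 3 + 3 + 3 + 2; product 3×3×3×3×2 = 162.

162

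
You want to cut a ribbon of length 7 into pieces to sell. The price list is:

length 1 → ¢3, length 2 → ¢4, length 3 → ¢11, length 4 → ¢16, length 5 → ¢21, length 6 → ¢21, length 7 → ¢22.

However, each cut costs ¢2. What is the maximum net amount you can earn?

25

Build r[k] bottom-up: r[k] = max over allowed piece i of (p[i] + r[k−i]) − 2 per cut.
r[1] = 3
r[2] = max(3+3-2, 4+0) = 4
r[3] = max(3+4-2, 4+3-2, 11+0) = 11
r[4] = max(3+11-2, 4+4-2, 11+3-2, 16+0) = 16
r[5] = max(3+16-2, 4+11-2, 11+4-2, 16+3-2, 21+0) = 21
r[6] = max(3+21-2, 4+16-2, 11+11-2, 16+4-2, 21+3-2, 21+0) = 22
r[7] = max(3+22-2, 4+21-2, 11+16-2, …, 21+3-2, 22+0) = 25
One optimal plan: pieces 4 + 3 (1 cut) → ¢27 − ¢2 = ¢25.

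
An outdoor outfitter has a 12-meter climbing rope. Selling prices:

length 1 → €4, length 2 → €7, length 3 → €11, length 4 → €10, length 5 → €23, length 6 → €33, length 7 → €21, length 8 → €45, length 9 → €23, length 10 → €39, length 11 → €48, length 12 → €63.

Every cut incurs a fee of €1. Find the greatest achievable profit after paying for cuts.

65

Let v[k] be the best obtainable value from length k. For each k, try every first piece i and keep the best of price[i] + v[k−i] minus the 1 cut fee when i<k.
v[1] = 4
v[2] = 7  (first piece 1, then v[1]=4)
v[3] = 11
v[4] = 14  (first piece 1, then v[3]=11)
v[5] = 23
v[6] = 33
v[7] = 36  (first piece 1, then v[6]=33)
v[8] = 45
v[9] = 48  (first piece 1, then v[8]=45)
v[10] = 51  (first piece 1, then v[9]=48)
v[11] = 55  (first piece 3, then v[8]=45)
v[12] = 65  (first piece 6, then v[6]=33)
One optimal plan: pieces 6 + 6 (1 cut) → €66 − €1 = €65.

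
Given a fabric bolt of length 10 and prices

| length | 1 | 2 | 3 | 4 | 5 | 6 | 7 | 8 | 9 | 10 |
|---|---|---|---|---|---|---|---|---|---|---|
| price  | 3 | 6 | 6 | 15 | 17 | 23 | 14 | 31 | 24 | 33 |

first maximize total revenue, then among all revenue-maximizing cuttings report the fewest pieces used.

Consider every possible first cut. r[k] is the best of p[i]+r[k−i] over all sellable i≤k.
r[1] = 3
r[2] = 6  (first piece 1, then r[1]=3)
r[3] = 9  (first piece 1, then r[2]=6)
r[4] = 15
r[5] = 18  (first piece 1, then r[4]=15)
r[6] = 23
r[7] = 26  (first piece 1, then r[6]=23)
r[8] = 31
r[9] = 34  (first piece 1, then r[8]=31)
r[10] = 38  (first piece 4, then r[6]=23)
Maximum revenue is $38.
Now minimize piece count subject to staying optimal: for each k, pieces[k] = 1 + min over i with p[i]+r[k−i]=r[k] of pieces[k−i].
pieces[7] = 2
pieces[8] = 1
pieces[9] = 2
pieces[10] = 2

2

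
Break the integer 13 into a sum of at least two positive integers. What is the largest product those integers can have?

Fill f[k] for k=2..13: at each k try every first piece i and multiply by the better of (k−i) uncut or f[k−i].
Small cases: f[2]=1, f[3]=2, f[4]=4, f[5]=6, f[6]=9.
f[7] = 2·max(5,6) = 2·6 = 12
f[8] = 2·max(6,9) = 2·9 = 18
f[9] = 3·max(6,9) = 3·9 = 27
f[10] = 2·max(8,18) = 2·18 = 36
f[11] = 2·max(9,27) = 2·27 = 54
f[12] = 3·max(9,27) = 3·27 = 81
f[13] = 2·max(11,54) = 2·54 = 108
One optimal split: 3 + 3 + 3 + 2 + 2; product 3·3·3·2·2 = 108.

108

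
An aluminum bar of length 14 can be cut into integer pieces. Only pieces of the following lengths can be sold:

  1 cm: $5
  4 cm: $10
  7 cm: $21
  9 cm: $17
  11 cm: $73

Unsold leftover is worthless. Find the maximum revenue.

Build r[k] bottom-up: r[k] = max over allowed piece i of (p[i] + r[k−i]).
r[1] = 5
r[2] = 10  (first piece 1, then r[1]=5)
r[3] = 15  (first piece 1, then r[2]=10)
r[4] = max(5+15, 10+0) = 20
r[5] = max(5+20, 10+5) = 25
r[6] = max(5+25, 10+10) = 30
r[7] = max(5+30, 10+15, 21+0) = 35
r[8] = max(5+35, 10+20, 21+5) = 40
r[9] = max(5+40, 10+25, 21+10, 17+0) = 45
r[10] = max(5+45, 10+30, 21+15, 17+5) = 50
r[11] = max(5+50, 10+35, 21+20, 17+10, 73+0) = 73
r[12] = max(5+73, 10+40, 21+25, 17+15, 73+5) = 78
r[13] = max(5+78, 10+45, 21+30, 17+20, 73+10) = 83
r[14] = max(5+83, 10+50, 21+35, 17+25, 73+15) = 88
One optimal cutting: 11 + 1 + 1 + 1 → $88.

88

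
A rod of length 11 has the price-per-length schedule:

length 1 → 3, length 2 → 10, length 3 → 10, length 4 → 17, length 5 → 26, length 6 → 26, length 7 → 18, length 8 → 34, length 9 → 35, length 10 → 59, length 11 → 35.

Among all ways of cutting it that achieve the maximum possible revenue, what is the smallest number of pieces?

Consider every possible first cut. r[k] is the best of p[i]+r[k−i] over all sellable i≤k.
r[1] = 3
r[2] = max(3+3, 10+0) = 10
r[3] = max(3+10, 10+3, 10+0) = 13
r[4] = max(3+13, 10+10, 10+3, 17+0) = 20
r[5] = max(3+20, 10+13, 10+10, 17+3, 26+0) = 26
r[6] = max(3+26, 10+20, 10+13, 17+10, 26+3, 26+0) = 30
r[7] = max(3+30, 10+26, 10+20, …, 26+3, 18+0) = 36
r[8] = max(3+36, 10+30, 10+26, …, 18+3, 34+0) = 40
r[9] = max(3+40, 10+36, 10+30, …, 34+3, 35+0) = 46
r[10] = max(3+46, 10+40, 10+36, …, 35+3, 59+0) = 59
r[11] = max(3+59, 10+46, 10+40, …, 59+3, 35+0) = 62
Maximum revenue is 62.
Now minimize piece count subject to staying optimal: for each k, pieces[k] = 1 + min over i with p[i]+r[k−i]=r[k] of pieces[k−i].
pieces[8] = 4
pieces[9] = 3
pieces[10] = 1
pieces[11] = 2

2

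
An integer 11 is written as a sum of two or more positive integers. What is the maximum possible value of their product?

Fill P[k] for k=2..11: at each k try every first piece i and multiply by the better of (k−i) uncut or P[k−i].
Small cases: P[2]=1, P[3]=2, P[4]=4, P[5]=6.
P[6] = max(1*6, 2*4, 3*3, 4*2, 5*1) = 9
P[7] = max(1*9, 2*6, 3*4, 4*3, 5*2, 6*1) = 12
P[8] = max(1*12, 2*9, 3*6, …, 6*2, 7*1) = 18
P[9] = max(1*18, 2*12, 3*9, …, 7*2, 8*1) = 27
P[10] = max(1*27, 2*18, 3*12, …, 8*2, 9*1) = 36
P[11] = max(1*36, 2*27, 3*18, …, 9*2, 10*1) = 54
One optimal split: 3 + 3 + 3 + 2; product 3*3*3*2 = 54.

54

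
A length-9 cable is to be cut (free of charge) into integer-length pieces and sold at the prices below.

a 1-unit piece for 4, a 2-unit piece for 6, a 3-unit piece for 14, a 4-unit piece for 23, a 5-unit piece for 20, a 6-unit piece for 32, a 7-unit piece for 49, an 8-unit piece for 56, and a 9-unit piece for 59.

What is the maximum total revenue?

Consider every possible first cut. r[k] is the best of p[i]+r[k−i] over all sellable i≤k.
r[1] = 4
r[2] = 8  (first piece 1, then r[1]=4)
r[3] = 14
r[4] = 23
r[5] = 27  (first piece 1, then r[4]=23)
r[6] = 32
r[7] = 49
r[8] = 56
r[9] = 60  (first piece 1, then r[8]=56)
One optimal cutting: 8 + 1 → 56 + 4 = 60.

60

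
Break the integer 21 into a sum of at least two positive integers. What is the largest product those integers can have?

Fill g[k] for k=2..21: at each k try every first piece i and multiply by the better of (k−i) uncut or g[k−i].
g[2] = 1·max(1,0) = 1·1 = 1
g[3] = 1·max(2,1) = 1·2 = 2
g[4] = 2·max(2,1) = 2·2 = 4
g[5] = 2·max(3,2) = 2·3 = 6
g[6] = 3·max(3,2) = 3·3 = 9
g[7] = 2·max(5,6) = 2·6 = 12
g[8] = 2·max(6,9) = 2·9 = 18
g[9] = 3·max(6,9) = 3·9 = 27
g[10] = 2·max(8,18) = 2·18 = 36
g[11] = 2·max(9,27) = 2·27 = 54
g[12] = 3·max(9,27) = 3·27 = 81
g[13] = 2·max(11,54) = 2·54 = 108
g[14] = 2·max(12,81) = 2·81 = 162
g[15] = 3·max(12,81) = 3·81 = 243
g[16] = 2·max(14,162) = 2·162 = 324
g[17] = 2·max(15,243) = 2·243 = 486
g[18] = 3·max(15,243) = 3·243 = 729
g[19] = 2·max(17,486) = 2·486 = 972
g[20] = 2·max(18,729) = 2·729 = 1458
g[21] = 3·max(18,729) = 3·729 = 2187
One optimal split: 3 + 3 + 3 + 3 + 3 + 3 + 3; product 3·3·3·3·3·3·3 = 2187.

2187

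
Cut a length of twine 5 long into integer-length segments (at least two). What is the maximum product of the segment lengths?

Let P[k] be the best product for length k (with at least one cut). For each first piece i, the rest contributes max(k−i, P[k−i]).
P[2] = 1*max(1,0) = 1*1 = 1
P[3] = 1*max(2,1) = 1*2 = 2
P[4] = 2*max(2,1) = 2*2 = 4
P[5] = 2*max(3,2) = 2*3 = 6
One optimal split: 3 + 2; product 3*2 = 6.

6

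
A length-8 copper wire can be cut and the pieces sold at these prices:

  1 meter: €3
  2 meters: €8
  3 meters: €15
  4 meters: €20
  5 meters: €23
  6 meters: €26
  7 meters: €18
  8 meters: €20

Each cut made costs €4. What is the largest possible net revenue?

Consider every possible first cut. net[k] is the best of p[i]+net[k−i] over all sellable i≤k, charging 4 whenever i<k.
net[1] = 3
net[2] = 8
net[3] = 15
net[4] = 20
net[5] = 23
net[6] = 26  (first piece 3, then net[3]=15)
net[7] = 31  (first piece 3, then net[4]=20)
net[8] = 36  (first piece 4, then net[4]=20)
One optimal plan: pieces 4 + 4 (1 cut) → €40 − €4 = €36.

36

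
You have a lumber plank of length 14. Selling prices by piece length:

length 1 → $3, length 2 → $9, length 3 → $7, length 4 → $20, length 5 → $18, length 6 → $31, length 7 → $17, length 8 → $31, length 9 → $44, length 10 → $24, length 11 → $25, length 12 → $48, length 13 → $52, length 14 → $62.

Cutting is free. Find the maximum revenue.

71

Consider every possible first cut. r[k] is the best of p[i]+r[k−i] over all sellable i≤k.
r[1] = 3
r[2] = 9
r[3] = 12  (first piece 1, then r[2]=9)
r[4] = 20
r[5] = 23  (first piece 1, then r[4]=20)
r[6] = 31
r[7] = 34  (first piece 1, then r[6]=31)
r[8] = 40  (first piece 2, then r[6]=31)
r[9] = 44
r[10] = 51  (first piece 4, then r[6]=31)
r[11] = 54  (first piece 1, then r[10]=51)
r[12] = 62  (first piece 6, then r[6]=31)
r[13] = 65  (first piece 1, then r[12]=62)
r[14] = 71  (first piece 2, then r[12]=62)
One optimal cutting: 6 + 6 + 2 → $31 + $31 + $9 = $71.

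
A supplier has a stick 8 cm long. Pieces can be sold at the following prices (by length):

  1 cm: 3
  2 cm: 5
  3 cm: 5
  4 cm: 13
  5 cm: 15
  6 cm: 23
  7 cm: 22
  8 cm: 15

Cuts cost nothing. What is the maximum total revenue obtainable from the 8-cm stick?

Build v[k] bottom-up: v[k] = max over allowed piece i of (p[i] + v[k−i]).
v[1] = 3
v[2] = max(3+3, 5+0) = 6
v[3] = max(3+6, 5+3, 5+0) = 9
v[4] = max(3+9, 5+6, 5+3, 13+0) = 13
v[5] = max(3+13, 5+9, 5+6, 13+3, 15+0) = 16
v[6] = max(3+16, 5+13, 5+9, 13+6, 15+3, 23+0) = 23
v[7] = max(3+23, 5+16, 5+13, …, 23+3, 22+0) = 26
v[8] = max(3+26, 5+23, 5+16, …, 22+3, 15+0) = 29
One optimal cutting: 6 + 1 + 1 → 23 + 3 + 3 = 29.

29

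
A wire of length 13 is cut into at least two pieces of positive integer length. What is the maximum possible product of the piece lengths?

Fill m[k] for k=2..13: at each k try every first piece i and multiply by the better of (k−i) uncut or m[k−i].
m[2] = 1·max(1,0) = 1·1 = 1
m[3] = 1·max(2,1) = 1·2 = 2
m[4] = 2·max(2,1) = 2·2 = 4
m[5] = 2·max(3,2) = 2·3 = 6
m[6] = 3·max(3,2) = 3·3 = 9
m[7] = 2·max(5,6) = 2·6 = 12
m[8] = 2·max(6,9) = 2·9 = 18
m[9] = 3·max(6,9) = 3·9 = 27
m[10] = 2·max(8,18) = 2·18 = 36
m[11] = 2·max(9,27) = 2·27 = 54
m[12] = 3·max(9,27) = 3·27 = 81
m[13] = 2·max(11,54) = 2·54 = 108
One optimal split: 3 + 3 + 3 + 2 + 2; product 3·3·3·2·2 = 108.

108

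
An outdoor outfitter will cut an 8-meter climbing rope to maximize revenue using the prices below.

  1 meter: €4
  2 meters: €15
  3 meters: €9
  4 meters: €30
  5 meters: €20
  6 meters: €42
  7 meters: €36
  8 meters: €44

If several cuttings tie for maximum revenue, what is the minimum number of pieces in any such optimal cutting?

2

Build r[k] bottom-up: r[k] = max over allowed piece i of (p[i] + r[k−i]).
r[1] = 4
r[2] = max(4+4, 15+0) = 15
r[3] = max(4+15, 15+4, 9+0) = 19
r[4] = max(4+19, 15+15, 9+4, 30+0) = 30
r[5] = max(4+30, 15+19, 9+15, 30+4, 20+0) = 34
r[6] = max(4+34, 15+30, 9+19, 30+15, 20+4, 42+0) = 45
r[7] = max(4+45, 15+34, 9+30, …, 42+4, 36+0) = 49
r[8] = max(4+49, 15+45, 9+34, …, 36+4, 44+0) = 60
Maximum revenue is €60.
Now minimize piece count subject to staying optimal: for each k, pieces[k] = 1 + min over i with p[i]+r[k−i]=r[k] of pieces[k−i].
pieces[5] = 2
pieces[6] = 2
pieces[7] = 3
pieces[8] = 2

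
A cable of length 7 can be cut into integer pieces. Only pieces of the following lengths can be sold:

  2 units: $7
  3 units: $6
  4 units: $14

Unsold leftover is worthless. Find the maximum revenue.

Let f[k] be the best obtainable value from length k. For each k, try every first piece i and keep the best of price[i] + f[k−i].
f[1] = 0
f[2] = 7
f[3] = max(7+0, 6+0) = 7
f[4] = max(7+7, 6+0, 14+0) = 14
f[5] = max(7+7, 6+7, 14+0) = 14
f[6] = max(7+14, 6+7, 14+7) = 21
f[7] = max(7+14, 6+14, 14+7) = 21
One optimal cutting: pieces 2 + 2 + 2 with 1 unit of scrap → $21.

21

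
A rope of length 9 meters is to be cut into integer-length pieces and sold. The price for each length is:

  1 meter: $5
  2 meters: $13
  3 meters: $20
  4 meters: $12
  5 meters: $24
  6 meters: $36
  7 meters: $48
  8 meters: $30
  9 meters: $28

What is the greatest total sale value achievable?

61

Consider every possible first cut. r[k] is the best of p[i]+r[k−i] over all sellable i≤k.
r[1] = 5
r[2] = max(5+5, 13+0) = 13
r[3] = max(5+13, 13+5, 20+0) = 20
r[4] = max(5+20, 13+13, 20+5, 12+0) = 26
r[5] = max(5+26, 13+20, 20+13, 12+5, 24+0) = 33
r[6] = max(5+33, 13+26, 20+20, 12+13, 24+5, 36+0) = 40
r[7] = max(5+40, 13+33, 20+26, …, 36+5, 48+0) = 48
r[8] = max(5+48, 13+40, 20+33, …, 48+5, 30+0) = 53
r[9] = max(5+53, 13+48, 20+40, …, 30+5, 28+0) = 61
One optimal cutting: 7 + 2 → $48 + $13 = $61.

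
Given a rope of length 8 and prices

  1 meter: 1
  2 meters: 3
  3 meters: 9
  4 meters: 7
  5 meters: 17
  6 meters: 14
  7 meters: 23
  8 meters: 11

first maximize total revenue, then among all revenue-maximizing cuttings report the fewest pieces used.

2

Consider every possible first cut. r[k] is the best of p[i]+r[k−i] over all sellable i≤k.
r[1] = 1
r[2] = 3
r[3] = 9
r[4] = 10  (first piece 1, then r[3]=9)
r[5] = 17
r[6] = 18  (first piece 1, then r[5]=17)
r[7] = 23
r[8] = 26  (first piece 3, then r[5]=17)
Maximum revenue is 26.
Now minimize piece count subject to staying optimal: for each k, pieces[k] = 1 + min over i with p[i]+r[k−i]=r[k] of pieces[k−i].
pieces[5] = 1
pieces[6] = 2
pieces[7] = 1
pieces[8] = 2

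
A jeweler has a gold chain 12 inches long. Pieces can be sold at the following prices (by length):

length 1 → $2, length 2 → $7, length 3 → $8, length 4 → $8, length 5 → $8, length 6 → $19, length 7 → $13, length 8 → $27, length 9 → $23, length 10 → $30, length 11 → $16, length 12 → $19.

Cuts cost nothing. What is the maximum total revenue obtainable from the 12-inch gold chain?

Build v[k] bottom-up: v[k] = max over allowed piece i of (p[i] + v[k−i]).
v[1] = 2
v[2] = max(2+2, 7+0) = 7
v[3] = max(2+7, 7+2, 8+0) = 9
v[4] = max(2+9, 7+7, 8+2, 8+0) = 14
v[5] = max(2+14, 7+9, 8+7, 8+2, 8+0) = 16
v[6] = max(2+16, 7+14, 8+9, 8+7, 8+2, 19+0) = 21
v[7] = max(2+21, 7+16, 8+14, …, 19+2, 13+0) = 23
v[8] = max(2+23, 7+21, 8+16, …, 13+2, 27+0) = 28
v[9] = max(2+28, 7+23, 8+21, …, 27+2, 23+0) = 30
v[10] = max(2+30, 7+28, 8+23, …, 23+2, 30+0) = 35
v[11] = max(2+35, 7+30, 8+28, …, 30+2, 16+0) = 37
v[12] = max(2+37, 7+35, 8+30, …, 16+2, 19+0) = 42
One optimal cutting: 2 + 2 + 2 + 2 + 2 + 2 → $7 + $7 + $7 + $7 + $7 + $7 = $42.

42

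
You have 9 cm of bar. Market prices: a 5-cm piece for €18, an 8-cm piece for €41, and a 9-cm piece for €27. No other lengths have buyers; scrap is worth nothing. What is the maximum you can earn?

Consider every possible first cut. best[k] is the best of p[i]+best[k−i] over all sellable i≤k.
best[1] = 0
best[2] = 0
best[3] = 0
best[4] = 0
best[5] = 18
best[6] = 18
best[7] = 18
best[8] = max(18+0, 41+0) = 41
best[9] = max(18+0, 41+0, 27+0) = 41
One optimal cutting: pieces 8 with 1 cm of scrap → €41.

41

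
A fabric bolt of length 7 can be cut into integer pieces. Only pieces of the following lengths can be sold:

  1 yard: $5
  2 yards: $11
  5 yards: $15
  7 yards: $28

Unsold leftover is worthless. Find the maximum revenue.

Build best[k] bottom-up: best[k] = max over allowed piece i of (p[i] + best[k−i]).
best[1] = 5
best[2] = max(5+5, 11+0) = 11
best[3] = max(5+11, 11+5) = 16
best[4] = max(5+16, 11+11) = 22
best[5] = max(5+22, 11+16, 15+0) = 27
best[6] = max(5+27, 11+22, 15+5) = 33
best[7] = max(5+33, 11+27, 15+11, 28+0) = 38
One optimal cutting: 2 + 2 + 2 + 1 → $38.

38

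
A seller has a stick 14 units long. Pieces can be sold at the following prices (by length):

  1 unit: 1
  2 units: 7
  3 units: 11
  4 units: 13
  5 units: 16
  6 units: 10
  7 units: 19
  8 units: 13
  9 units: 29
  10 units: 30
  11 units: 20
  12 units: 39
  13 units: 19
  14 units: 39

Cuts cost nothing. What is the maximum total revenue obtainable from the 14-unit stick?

51

Let r[k] be the best obtainable value from length k. For each k, try every first piece i and keep the best of price[i] + r[k−i].
r[1] = 1
r[2] = 7
r[3] = 11
r[4] = 14  (first piece 2, then r[2]=7)
r[5] = 18  (first piece 2, then r[3]=11)
r[6] = 22  (first piece 3, then r[3]=11)
r[7] = 25  (first piece 2, then r[5]=18)
r[8] = 29  (first piece 2, then r[6]=22)
r[9] = 33  (first piece 3, then r[6]=22)
r[10] = 36  (first piece 2, then r[8]=29)
r[11] = 40  (first piece 2, then r[9]=33)
r[12] = 44  (first piece 3, then r[9]=33)
r[13] = 47  (first piece 2, then r[11]=40)
r[14] = 51  (first piece 2, then r[12]=44)
One optimal cutting: 3 + 3 + 3 + 3 + 2 → 11 + 11 + 11 + 11 + 7 = 51.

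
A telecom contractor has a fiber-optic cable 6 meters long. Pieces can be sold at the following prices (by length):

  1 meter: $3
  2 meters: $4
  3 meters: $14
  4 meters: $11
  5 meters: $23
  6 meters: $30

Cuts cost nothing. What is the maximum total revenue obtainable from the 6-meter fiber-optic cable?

30

Build R[k] bottom-up: R[k] = max over allowed piece i of (p[i] + R[k−i]).
R[1] = 3
R[2] = max(3+3, 4+0) = 6
R[3] = max(3+6, 4+3, 14+0) = 14
R[4] = max(3+14, 4+6, 14+3, 11+0) = 17
R[5] = max(3+17, 4+14, 14+6, 11+3, 23+0) = 23
R[6] = max(3+23, 4+17, 14+14, 11+6, 23+3, 30+0) = 30
Best is to sell the whole 6-meter piece uncut for $30.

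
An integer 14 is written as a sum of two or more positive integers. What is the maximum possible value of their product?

162

Define g[k] = max over 1≤i<k of i · max(k−i, g[k−i]); the inner max lets the remainder stay uncut if that's better.
g[2] = 1×max(1,0) = 1×1 = 1
g[3] = 1×max(2,1) = 1×2 = 2
g[4] = 2×max(2,1) = 2×2 = 4
g[5] = 2×max(3,2) = 2×3 = 6
g[6] = 3×max(3,2) = 3×3 = 9
g[7] = 2×max(5,6) = 2×6 = 12
g[8] = 2×max(6,9) = 2×9 = 18
g[9] = 3×max(6,9) = 3×9 = 27
g[10] = 2×max(8,18) = 2×18 = 36
g[11] = 2×max(9,27) = 2×27 = 54
g[12] = 3×max(9,27) = 3×27 = 81
g[13] = 2×max(11,54) = 2×54 = 108
g[14] = 2×max(12,81) = 2×81 = 162
One optimal split: 3 + 3 + 3 + 3 + 2; product 3×3×3×3×2 = 162.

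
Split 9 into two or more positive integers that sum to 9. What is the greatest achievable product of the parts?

Define P[k] = max over 1≤i<k of i · max(k−i, P[k−i]); the inner max lets the remainder stay uncut if that's better.
P[2] = 1·max(1,0) = 1·1 = 1
P[3] = 1·max(2,1) = 1·2 = 2
P[4] = 2·max(2,1) = 2·2 = 4
P[5] = 2·max(3,2) = 2·3 = 6
P[6] = 3·max(3,2) = 3·3 = 9
P[7] = 2·max(5,6) = 2·6 = 12
P[8] = 2·max(6,9) = 2·9 = 18
P[9] = 3·max(6,9) = 3·9 = 27
One optimal split: 3 + 3 + 3; product 3·3·3 = 27.

27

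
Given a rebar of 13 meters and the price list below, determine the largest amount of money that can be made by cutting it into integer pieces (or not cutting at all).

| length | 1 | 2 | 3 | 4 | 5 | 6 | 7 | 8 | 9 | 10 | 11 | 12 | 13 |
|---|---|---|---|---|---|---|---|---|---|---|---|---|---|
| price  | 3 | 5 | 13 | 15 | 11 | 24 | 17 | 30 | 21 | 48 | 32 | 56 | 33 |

Let r[k] be the best obtainable value from length k. For each k, try every first piece i and keep the best of price[i] + r[k−i].
r[1] = 3
r[2] = 6  (first piece 1, then r[1]=3)
r[3] = 13
r[4] = 16  (first piece 1, then r[3]=13)
r[5] = 19  (first piece 1, then r[4]=16)
r[6] = 26  (first piece 3, then r[3]=13)
r[7] = 29  (first piece 1, then r[6]=26)
r[8] = 32  (first piece 1, then r[7]=29)
r[9] = 39  (first piece 3, then r[6]=26)
r[10] = 48
r[11] = 51  (first piece 1, then r[10]=48)
r[12] = 56
r[13] = 61  (first piece 3, then r[10]=48)
One optimal cutting: 10 + 3 → ₹48 + ₹13 = ₹61.

61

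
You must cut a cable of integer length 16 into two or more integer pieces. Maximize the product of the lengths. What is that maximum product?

Fill prod[k] for k=2..16: at each k try every first piece i and multiply by the better of (k−i) uncut or prod[k−i].
prod[2] = 1·max(1,0) = 1·1 = 1
prod[3] = max(1·2, 2·1) = 2
prod[4] = max(1·3, 2·2, 3·1) = 4
prod[5] = max(1·4, 2·3, 3·2, 4·1) = 6
prod[6] = max(1·6, 2·4, 3·3, 4·2, 5·1) = 9
prod[7] = max(1·9, 2·6, 3·4, 4·3, 5·2, 6·1) = 12
prod[8] = max(1·12, 2·9, 3·6, …, 6·2, 7·1) = 18
prod[9] = max(1·18, 2·12, 3·9, …, 7·2, 8·1) = 27
prod[10] = max(1·27, 2·18, 3·12, …, 8·2, 9·1) = 36
prod[11] = max(1·36, 2·27, 3·18, …, 9·2, 10·1) = 54
prod[12] = max(1·54, 2·36, 3·27, …, 10·2, 11·1) = 81
prod[13] = max(1·81, 2·54, 3·36, …, 11·2, 12·1) = 108
prod[14] = max(1·108, 2·81, 3·54, …, 12·2, 13·1) = 162
prod[15] = max(1·162, 2·108, 3·81, …, 13·2, 14·1) = 243
prod[16] = max(1·243, 2·162, 3·108, …, 14·2, 15·1) = 324
One optimal split: 3 + 3 + 3 + 3 + 2 + 2; product 3·3·3·3·2·2 = 324.

324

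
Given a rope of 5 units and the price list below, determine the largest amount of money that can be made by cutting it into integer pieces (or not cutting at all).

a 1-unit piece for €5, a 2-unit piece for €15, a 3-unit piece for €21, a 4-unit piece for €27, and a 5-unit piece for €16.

Build v[k] bottom-up: v[k] = max over allowed piece i of (p[i] + v[k−i]).
v[1] = 5
v[2] = max(5+5, 15+0) = 15
v[3] = max(5+15, 15+5, 21+0) = 21
v[4] = max(5+21, 15+15, 21+5, 27+0) = 30
v[5] = max(5+30, 15+21, 21+15, 27+5, 16+0) = 36
One optimal cutting: 3 + 2 → €21 + €15 = €36.

36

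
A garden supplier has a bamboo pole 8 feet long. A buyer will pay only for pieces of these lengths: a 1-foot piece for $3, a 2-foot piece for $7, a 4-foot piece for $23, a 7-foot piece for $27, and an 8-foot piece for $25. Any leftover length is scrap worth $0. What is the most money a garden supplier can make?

46

Let r[k] be the best obtainable value from length k. For each k, try every first piece i and keep the best of price[i] + r[k−i].
r[1] = 3
r[2] = max(3+3, 7+0) = 7
r[3] = max(3+7, 7+3) = 10
r[4] = max(3+10, 7+7, 23+0) = 23
r[5] = max(3+23, 7+10, 23+3) = 26
r[6] = max(3+26, 7+23, 23+7) = 30
r[7] = max(3+30, 7+26, 23+10, 27+0) = 33
r[8] = max(3+33, 7+30, 23+23, 27+3, 25+0) = 46
One optimal cutting: 4 + 4 → $46.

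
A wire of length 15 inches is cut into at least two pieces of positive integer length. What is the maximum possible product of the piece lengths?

Let f[k] be the best product for length k (with at least one cut). For each first piece i, the rest contributes max(k−i, f[k−i]).
f[2] = 1·max(1,0) = 1·1 = 1
f[3] = 1·max(2,1) = 1·2 = 2
f[4] = 2·max(2,1) = 2·2 = 4
f[5] = 2·max(3,2) = 2·3 = 6
f[6] = 3·max(3,2) = 3·3 = 9
f[7] = 2·max(5,6) = 2·6 = 12
f[8] = 2·max(6,9) = 2·9 = 18
f[9] = 3·max(6,9) = 3·9 = 27
f[10] = 2·max(8,18) = 2·18 = 36
f[11] = 2·max(9,27) = 2·27 = 54
f[12] = 3·max(9,27) = 3·27 = 81
f[13] = 2·max(11,54) = 2·54 = 108
f[14] = 2·max(12,81) = 2·81 = 162
f[15] = 3·max(12,81) = 3·81 = 243
One optimal split: 3 + 3 + 3 + 3 + 3; product 3·3·3·3·3 = 243.

243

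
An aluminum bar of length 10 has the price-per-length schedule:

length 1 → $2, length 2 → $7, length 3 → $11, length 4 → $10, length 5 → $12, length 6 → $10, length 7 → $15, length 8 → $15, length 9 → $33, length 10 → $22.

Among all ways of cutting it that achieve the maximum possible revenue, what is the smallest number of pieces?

4

Consider every possible first cut. r[k] is the best of p[i]+r[k−i] over all sellable i≤k.
r[1] = 2
r[2] = max(2+2, 7+0) = 7
r[3] = max(2+7, 7+2, 11+0) = 11
r[4] = max(2+11, 7+7, 11+2, 10+0) = 14
r[5] = max(2+14, 7+11, 11+7, 10+2, 12+0) = 18
r[6] = max(2+18, 7+14, 11+11, 10+7, 12+2, 10+0) = 22
r[7] = max(2+22, 7+18, 11+14, …, 10+2, 15+0) = 25
r[8] = max(2+25, 7+22, 11+18, …, 15+2, 15+0) = 29
r[9] = max(2+29, 7+25, 11+22, …, 15+2, 33+0) = 33
r[10] = max(2+33, 7+29, 11+25, …, 33+2, 22+0) = 36
Maximum revenue is $36.
Now minimize piece count subject to staying optimal: for each k, pieces[k] = 1 + min over i with p[i]+r[k−i]=r[k] of pieces[k−i].
pieces[7] = 3
pieces[8] = 3
pieces[9] = 1
pieces[10] = 4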